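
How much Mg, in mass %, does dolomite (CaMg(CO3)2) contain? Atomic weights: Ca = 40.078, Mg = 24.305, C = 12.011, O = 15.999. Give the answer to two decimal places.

13.18 mass %

Molar mass of CaMg(CO3)2: 1×40.078 + 1×24.305 + 2×12.011 + 6×15.999 = 184.399 g/mol.
Mass of Mg per formula unit: 1 × 24.305 = 24.305 g.
Weight fraction Mg = 24.305 / 184.399 = 0.1318.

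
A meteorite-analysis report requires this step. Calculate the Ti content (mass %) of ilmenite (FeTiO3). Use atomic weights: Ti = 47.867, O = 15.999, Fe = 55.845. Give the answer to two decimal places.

Formula mass = 1*55.845 + 1*47.867 + 3*15.999 = 151.709 g/mol, of which 47.867 g is Ti.
So Ti makes up 47.867/151.709 = 0.3155 of the mass, i.e. 31.55%.

31.55 mass %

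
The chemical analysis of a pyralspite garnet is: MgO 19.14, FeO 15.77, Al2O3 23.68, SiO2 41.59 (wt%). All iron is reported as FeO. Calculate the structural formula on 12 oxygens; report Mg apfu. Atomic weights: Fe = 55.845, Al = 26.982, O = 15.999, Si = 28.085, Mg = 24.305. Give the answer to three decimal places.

MgO: 19.14/40.304 = 0.47489 mol → 0.47489 mol Mg, 0.47489 mol O.
FeO: 15.77/71.844 = 0.21950 mol → 0.21950 mol Fe, 0.21950 mol O.
Al2O3: 23.68/101.961 = 0.23225 mol → 0.46450 mol Al, 0.69675 mol O.
SiO2: 41.59/60.083 = 0.69221 mol → 0.69221 mol Si, 1.38442 mol O.
Total oxygen = 2.77556 mol. Normalization factor = 12/2.77556 = 4.32345.
Mg per 12 O = 0.47489 × 4.32345 = 2.053.

2.053 Mg apfu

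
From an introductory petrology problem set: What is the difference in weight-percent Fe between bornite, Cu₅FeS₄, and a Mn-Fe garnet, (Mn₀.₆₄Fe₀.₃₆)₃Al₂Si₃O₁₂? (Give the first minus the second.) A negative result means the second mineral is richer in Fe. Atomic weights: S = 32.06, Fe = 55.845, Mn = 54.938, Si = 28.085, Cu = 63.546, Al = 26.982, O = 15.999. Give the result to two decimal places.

-1.03 percentage points

M(Cu₅FeS₄) = 501.815 g/mol, so wt% Fe = 55.845/501.815 × 100 = 11.13%.
M((Mn₀.₆₄Fe₀.₃₆)₃Al₂Si₃O₁₂) = 496.001 g/mol, so wt% Fe = 60.313/496.001 × 100 = 12.16%.
11.13 − 12.16 = -1.03 pp.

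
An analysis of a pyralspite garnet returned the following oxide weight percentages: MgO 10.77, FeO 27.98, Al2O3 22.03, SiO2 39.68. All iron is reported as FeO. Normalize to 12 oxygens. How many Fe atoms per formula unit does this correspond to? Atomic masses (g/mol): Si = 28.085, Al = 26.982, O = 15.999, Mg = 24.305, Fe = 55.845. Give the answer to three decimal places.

1.780 Fe apfu

10.77 wt% MgO ÷ 40.304 g/mol = 0.26722 mol, giving 0.26722 Mg and 0.26722 O.
27.98 wt% FeO ÷ 71.844 g/mol = 0.38945 mol, giving 0.38945 Fe and 0.38945 O.
22.03 wt% Al2O3 ÷ 101.961 g/mol = 0.21606 mol, giving 0.43212 Al and 0.64818 O.
39.68 wt% SiO2 ÷ 60.083 g/mol = 0.66042 mol, giving 0.66042 Si and 1.32084 O.
Oxygen sums to 2.62569; scaling by 12/2.62569 = 4.57023 puts the formula on 12 O.
Fe: 0.38945 × 4.57023 = 1.780 atoms per formula unit.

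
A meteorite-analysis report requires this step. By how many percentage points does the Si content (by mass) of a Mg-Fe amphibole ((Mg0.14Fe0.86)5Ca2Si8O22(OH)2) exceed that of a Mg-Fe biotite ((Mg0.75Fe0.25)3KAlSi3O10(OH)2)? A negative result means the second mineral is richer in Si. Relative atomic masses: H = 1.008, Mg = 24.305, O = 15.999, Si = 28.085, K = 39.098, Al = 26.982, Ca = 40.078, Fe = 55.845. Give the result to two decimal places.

4.59 percentage points

M((Mg0.14Fe0.86)5Ca2Si8O22(OH)2) = 947.975 g/mol, so wt% Si = 224.680/947.975 × 100 = 23.70%.
M((Mg0.75Fe0.25)3KAlSi3O10(OH)2) = 440.909 g/mol, so wt% Si = 84.255/440.909 × 100 = 19.11%.
23.70 − 19.11 = 4.59 pp.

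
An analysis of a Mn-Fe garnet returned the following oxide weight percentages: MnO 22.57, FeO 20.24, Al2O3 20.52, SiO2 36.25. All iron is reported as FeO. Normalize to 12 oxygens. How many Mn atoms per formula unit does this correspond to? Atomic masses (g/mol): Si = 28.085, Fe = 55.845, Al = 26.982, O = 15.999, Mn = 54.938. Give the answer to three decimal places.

MnO: 22.57/70.937 = 0.31817 mol → 0.31817 mol Mn, 0.31817 mol O.
FeO: 20.24/71.844 = 0.28172 mol → 0.28172 mol Fe, 0.28172 mol O.
Al2O3: 20.52/101.961 = 0.20125 mol → 0.40250 mol Al, 0.60375 mol O.
SiO2: 36.25/60.083 = 0.60333 mol → 0.60333 mol Si, 1.20666 mol O.
Total oxygen = 2.41030 mol. Normalization factor = 12/2.41030 = 4.97863.
Mn per 12 O = 0.31817 × 4.97863 = 1.584.

1.584 Mn apfu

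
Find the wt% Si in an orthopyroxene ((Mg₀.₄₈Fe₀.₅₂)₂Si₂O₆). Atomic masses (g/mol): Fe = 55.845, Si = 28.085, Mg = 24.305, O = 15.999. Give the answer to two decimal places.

M((Mg₀.₄₈Fe₀.₅₂)₂Si₂O₆) = 233.576 g/mol.
Si contributes 2 × 28.085 = 56.170 g per mole.
56.170/233.576 = 0.2405 → 24.05%.

24.05 mass %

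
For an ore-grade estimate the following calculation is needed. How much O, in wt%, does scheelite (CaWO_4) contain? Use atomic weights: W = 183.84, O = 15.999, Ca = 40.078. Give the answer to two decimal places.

Formula mass = 1·40.078 + 1·183.84 + 4·15.999 = 287.914 g/mol, of which 63.996 g is O.
So O makes up 63.996/287.914 = 0.2223 of the mass, i.e. 22.23%.

22.23 wt%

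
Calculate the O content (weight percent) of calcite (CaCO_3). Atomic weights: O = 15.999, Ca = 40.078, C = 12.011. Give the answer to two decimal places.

47.96 weight percent

Formula mass = 1*40.078 + 1*12.011 + 3*15.999 = 100.086 g/mol, of which 47.997 g is O.
So O makes up 47.997/100.086 = 0.4796 of the mass, i.e. 47.96%.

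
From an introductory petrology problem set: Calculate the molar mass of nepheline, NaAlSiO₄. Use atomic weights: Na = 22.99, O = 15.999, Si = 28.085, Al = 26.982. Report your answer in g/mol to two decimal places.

Na: 1 × 22.99 = 22.9900
Al: 1 × 26.982 = 26.9820
Si: 1 × 28.085 = 28.0850
O: 4 × 15.999 = 63.9960
Summing the contributions gives the formula mass.

142.05 g/mol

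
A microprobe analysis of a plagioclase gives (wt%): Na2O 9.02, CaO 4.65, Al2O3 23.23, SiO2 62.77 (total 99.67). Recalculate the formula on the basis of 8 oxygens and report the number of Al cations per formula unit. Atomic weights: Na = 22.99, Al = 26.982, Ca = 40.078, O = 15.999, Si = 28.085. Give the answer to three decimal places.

1.215 Al apfu

Na2O (M=61.979): mol = 0.14553; Na = 0.29106, O = 0.14553.
CaO (M=56.077): mol = 0.08292; Ca = 0.08292, O = 0.08292.
Al2O3 (M=101.961): mol = 0.22783; Al = 0.45566, O = 0.68349.
SiO2 (M=60.083): mol = 1.04472; Si = 1.04472, O = 2.08944.
ΣO = 3.00138; factor = 8/ΣO = 2.66544.
Al apfu = 0.45566 × 2.66544 = 1.215.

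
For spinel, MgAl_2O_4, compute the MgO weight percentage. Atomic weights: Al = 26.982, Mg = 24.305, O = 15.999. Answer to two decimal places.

Molar mass of MgAl_2O_4 = 1×24.305 + 2×26.982 + 4×15.999 = 142.265 g/mol.
Each formula unit contains 1 Mg, equivalent to 1/1 = 1.0000 mol MgO.
M(MgO) = 1×24.305 + 1×15.999 = 40.304 g/mol.
Mass of MgO per formula unit = 1.0000 × 40.304 = 40.304 g.
MgO wt% = 40.304 / 142.265 × 100 = 28.33%.

28.33 wt%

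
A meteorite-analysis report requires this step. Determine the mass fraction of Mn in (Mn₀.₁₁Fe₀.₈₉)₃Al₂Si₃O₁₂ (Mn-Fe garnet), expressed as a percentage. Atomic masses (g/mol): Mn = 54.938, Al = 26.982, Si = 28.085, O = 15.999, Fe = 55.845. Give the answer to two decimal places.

Formula mass = 0.33*54.938 + 2.67*55.845 + 2*26.982 + 3*28.085 + 12*15.999 = 497.443 g/mol, of which 18.130 g is Mn.
So Mn makes up 18.130/497.443 = 0.0364 of the mass, i.e. 3.64%.

3.64 weight percent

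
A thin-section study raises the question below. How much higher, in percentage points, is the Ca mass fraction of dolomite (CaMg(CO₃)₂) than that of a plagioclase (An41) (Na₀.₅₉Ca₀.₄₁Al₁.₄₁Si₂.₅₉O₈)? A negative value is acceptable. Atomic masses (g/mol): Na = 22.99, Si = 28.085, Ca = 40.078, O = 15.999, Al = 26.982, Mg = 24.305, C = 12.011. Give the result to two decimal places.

Ca in CaMg(CO₃)₂: molar mass 184.399 g/mol; 1×40.078 = 40.078 g → 21.73 wt%.
Ca in Na₀.₅₉Ca₀.₄₁Al₁.₄₁Si₂.₅₉O₈: molar mass 268.773 g/mol; 0.41×40.078 = 16.432 g → 6.11 wt%.
Difference = 21.73 − 6.11 = 15.62 percentage points.

15.62 percentage points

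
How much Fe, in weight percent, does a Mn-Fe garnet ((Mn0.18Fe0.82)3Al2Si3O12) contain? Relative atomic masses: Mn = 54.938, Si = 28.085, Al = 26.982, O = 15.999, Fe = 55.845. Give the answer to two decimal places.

27.63 weight percent

Molar mass of (Mn0.18Fe0.82)3Al2Si3O12: 0.54·54.938 + 2.46·55.845 + 2·26.982 + 3·28.085 + 12·15.999 = 497.252 g/mol.
Mass of Fe per formula unit: 2.46 × 55.845 = 137.379 g.
Weight fraction Fe = 137.379 / 497.252 = 0.2763.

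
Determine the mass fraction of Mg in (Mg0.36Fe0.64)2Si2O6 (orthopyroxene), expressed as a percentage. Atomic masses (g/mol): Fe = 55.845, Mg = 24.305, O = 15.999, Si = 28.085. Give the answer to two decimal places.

Formula mass = 0.72×24.305 + 1.28×55.845 + 2×28.085 + 6×15.999 = 241.145 g/mol, of which 17.500 g is Mg.
So Mg makes up 17.500/241.145 = 0.0726 of the mass, i.e. 7.26%.

7.26 weight percent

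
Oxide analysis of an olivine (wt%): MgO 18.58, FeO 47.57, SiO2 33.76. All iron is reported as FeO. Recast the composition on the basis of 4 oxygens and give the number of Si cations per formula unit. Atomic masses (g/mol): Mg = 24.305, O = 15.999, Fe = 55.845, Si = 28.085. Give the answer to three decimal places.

18.58 wt% MgO ÷ 40.304 g/mol = 0.46100 mol, giving 0.46100 Mg and 0.46100 O.
47.57 wt% FeO ÷ 71.844 g/mol = 0.66213 mol, giving 0.66213 Fe and 0.66213 O.
33.76 wt% SiO2 ÷ 60.083 g/mol = 0.56189 mol, giving 0.56189 Si and 1.12378 O.
Oxygen sums to 2.24691; scaling by 4/2.24691 = 1.78022 puts the formula on 4 O.
Si: 0.56189 × 1.78022 = 1.000 atoms per formula unit.

1.000 Si apfu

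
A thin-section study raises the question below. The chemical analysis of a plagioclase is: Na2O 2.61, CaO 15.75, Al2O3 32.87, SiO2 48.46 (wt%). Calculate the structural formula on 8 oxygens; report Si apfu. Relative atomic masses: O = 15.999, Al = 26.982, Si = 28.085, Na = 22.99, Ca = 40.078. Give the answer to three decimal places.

2.61 wt% Na2O ÷ 61.979 g/mol = 0.04211 mol, giving 0.08422 Na and 0.04211 O.
15.75 wt% CaO ÷ 56.077 g/mol = 0.28086 mol, giving 0.28086 Ca and 0.28086 O.
32.87 wt% Al2O3 ÷ 101.961 g/mol = 0.32238 mol, giving 0.64476 Al and 0.96714 O.
48.46 wt% SiO2 ÷ 60.083 g/mol = 0.80655 mol, giving 0.80655 Si and 1.61310 O.
Oxygen sums to 2.90321; scaling by 8/2.90321 = 2.75557 puts the formula on 8 O.
Si: 0.80655 × 2.75557 = 2.223 atoms per formula unit.

2.223 Si apfu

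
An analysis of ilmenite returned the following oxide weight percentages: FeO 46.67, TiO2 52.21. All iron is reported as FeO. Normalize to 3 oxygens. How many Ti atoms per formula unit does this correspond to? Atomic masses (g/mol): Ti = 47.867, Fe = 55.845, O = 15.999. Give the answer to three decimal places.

46.67 wt% FeO ÷ 71.844 g/mol = 0.64960 mol, giving 0.64960 Fe and 0.64960 O.
52.21 wt% TiO2 ÷ 79.865 g/mol = 0.65373 mol, giving 0.65373 Ti and 1.30746 O.
Oxygen sums to 1.95706; scaling by 3/1.95706 = 1.53291 puts the formula on 3 O.
Ti: 0.65373 × 1.53291 = 1.002 atoms per formula unit.

1.002 Ti apfu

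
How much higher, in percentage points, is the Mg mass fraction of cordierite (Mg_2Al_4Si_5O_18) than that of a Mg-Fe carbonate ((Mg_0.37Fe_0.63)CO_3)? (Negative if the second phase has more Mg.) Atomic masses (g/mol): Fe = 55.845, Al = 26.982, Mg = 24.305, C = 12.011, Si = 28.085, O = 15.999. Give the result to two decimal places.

-0.32 percentage points

Mg in Mg_2Al_4Si_5O_18: molar mass 584.945 g/mol; 2×24.305 = 48.610 g → 8.31 wt%.
Mg in (Mg_0.37Fe_0.63)CO_3: molar mass 104.183 g/mol; 0.37×24.305 = 8.993 g → 8.63 wt%.
Difference = 8.31 − 8.63 = -0.32 percentage points.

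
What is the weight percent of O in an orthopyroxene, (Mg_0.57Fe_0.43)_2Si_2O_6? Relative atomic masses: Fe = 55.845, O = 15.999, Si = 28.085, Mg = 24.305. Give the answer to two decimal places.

42.12 weight percent

Formula mass = 1.14*24.305 + 0.86*55.845 + 2*28.085 + 6*15.999 = 227.898 g/mol, of which 95.994 g is O.
So O makes up 95.994/227.898 = 0.4212 of the mass, i.e. 42.12%.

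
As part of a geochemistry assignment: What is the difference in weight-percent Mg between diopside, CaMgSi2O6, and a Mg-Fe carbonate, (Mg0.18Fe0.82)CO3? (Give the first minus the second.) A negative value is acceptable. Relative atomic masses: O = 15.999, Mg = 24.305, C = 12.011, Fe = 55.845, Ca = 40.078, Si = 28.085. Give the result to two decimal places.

Mg in CaMgSi2O6: molar mass 216.547 g/mol; 1×24.305 = 24.305 g → 11.22 wt%.
Mg in (Mg0.18Fe0.82)CO3: molar mass 110.176 g/mol; 0.18×24.305 = 4.375 g → 3.97 wt%.
Difference = 11.22 − 3.97 = 7.25 percentage points.

7.25 percentage points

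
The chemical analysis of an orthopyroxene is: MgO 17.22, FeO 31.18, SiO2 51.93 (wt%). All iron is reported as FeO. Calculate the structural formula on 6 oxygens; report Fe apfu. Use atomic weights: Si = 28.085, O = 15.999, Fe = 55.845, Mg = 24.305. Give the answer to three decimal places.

17.22 wt% MgO ÷ 40.304 g/mol = 0.42725 mol, giving 0.42725 Mg and 0.42725 O.
31.18 wt% FeO ÷ 71.844 g/mol = 0.43400 mol, giving 0.43400 Fe and 0.43400 O.
51.93 wt% SiO2 ÷ 60.083 g/mol = 0.86430 mol, giving 0.86430 Si and 1.72860 O.
Oxygen sums to 2.58985; scaling by 6/2.58985 = 2.31674 puts the formula on 6 O.
Fe: 0.43400 × 2.31674 = 1.005 atoms per formula unit.

1.005 Fe apfu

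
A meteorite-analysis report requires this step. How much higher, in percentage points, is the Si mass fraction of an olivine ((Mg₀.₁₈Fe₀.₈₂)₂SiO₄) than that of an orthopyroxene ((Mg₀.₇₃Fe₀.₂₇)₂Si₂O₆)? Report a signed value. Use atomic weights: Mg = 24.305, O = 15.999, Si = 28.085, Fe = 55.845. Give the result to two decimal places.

-11.19 percentage points

Si in (Mg₀.₁₈Fe₀.₈₂)₂SiO₄: molar mass 192.417 g/mol; 1×28.085 = 28.085 g → 14.60 wt%.
Si in (Mg₀.₇₃Fe₀.₂₇)₂Si₂O₆: molar mass 217.806 g/mol; 2×28.085 = 56.170 g → 25.79 wt%.
Difference = 14.60 − 25.79 = -11.19 percentage points.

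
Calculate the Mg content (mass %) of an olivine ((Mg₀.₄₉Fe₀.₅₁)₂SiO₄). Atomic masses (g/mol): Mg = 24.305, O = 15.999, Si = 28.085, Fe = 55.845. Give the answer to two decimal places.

13.78 mass %

M((Mg₀.₄₉Fe₀.₅₁)₂SiO₄) = 172.862 g/mol.
Mg contributes 0.98 × 24.305 = 23.819 g per mole.
23.819/172.862 = 0.1378 → 13.78%.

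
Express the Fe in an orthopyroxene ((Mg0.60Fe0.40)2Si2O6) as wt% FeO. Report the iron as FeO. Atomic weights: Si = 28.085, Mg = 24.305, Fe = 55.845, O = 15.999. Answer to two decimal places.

25.43 wt%

Molar mass of (Mg0.60Fe0.40)2Si2O6 = 1.20·24.305 + 0.80·55.845 + 2·28.085 + 6·15.999 = 226.006 g/mol.
Each formula unit contains 0.80 Fe, equivalent to 0.80/1 = 0.8000 mol FeO.
M(FeO) = 1×55.845 + 1×15.999 = 71.844 g/mol.
Mass of FeO per formula unit = 0.8000 × 71.844 = 57.475 g.
FeO wt% = 57.475 / 226.006 × 100 = 25.43%.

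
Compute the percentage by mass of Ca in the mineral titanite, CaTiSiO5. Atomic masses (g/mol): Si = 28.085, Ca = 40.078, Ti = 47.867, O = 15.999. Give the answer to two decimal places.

20.45 mass %

Formula mass = 1·40.078 + 1·47.867 + 1·28.085 + 5·15.999 = 196.025 g/mol, of which 40.078 g is Ca.
So Ca makes up 40.078/196.025 = 0.2045 of the mass, i.e. 20.45%.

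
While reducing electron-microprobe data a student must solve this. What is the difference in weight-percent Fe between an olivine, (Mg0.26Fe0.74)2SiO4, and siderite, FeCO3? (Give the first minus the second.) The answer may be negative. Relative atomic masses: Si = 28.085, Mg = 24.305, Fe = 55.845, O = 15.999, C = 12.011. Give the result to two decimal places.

-4.09 percentage points

M((Mg0.26Fe0.74)2SiO4) = 187.370 g/mol, so wt% Fe = 82.651/187.370 × 100 = 44.11%.
M(FeCO3) = 115.853 g/mol, so wt% Fe = 55.845/115.853 × 100 = 48.20%.
44.11 − 48.20 = -4.09 pp.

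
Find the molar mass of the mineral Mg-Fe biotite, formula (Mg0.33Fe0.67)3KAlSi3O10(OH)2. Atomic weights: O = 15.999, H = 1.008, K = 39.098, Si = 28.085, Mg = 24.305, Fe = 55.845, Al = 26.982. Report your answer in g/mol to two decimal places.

The formula mass is the sum 0.99(24.305) + 2.01(55.845) + 1(39.098) + 1(26.982) + 3(28.085) + 12(15.999) + 2(1.008).

480.65 g/mol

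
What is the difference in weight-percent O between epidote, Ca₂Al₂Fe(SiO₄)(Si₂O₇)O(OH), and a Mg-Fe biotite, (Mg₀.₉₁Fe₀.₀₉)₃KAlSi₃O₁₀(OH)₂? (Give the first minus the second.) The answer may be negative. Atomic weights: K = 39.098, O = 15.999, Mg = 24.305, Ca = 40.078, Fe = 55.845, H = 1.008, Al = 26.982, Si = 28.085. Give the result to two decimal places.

-2.05 percentage points

M(Ca₂Al₂Fe(SiO₄)(Si₂O₇)O(OH)) = 483.215 g/mol, so wt% O = 207.987/483.215 × 100 = 43.04%.
M((Mg₀.₉₁Fe₀.₀₉)₃KAlSi₃O₁₀(OH)₂) = 425.770 g/mol, so wt% O = 191.988/425.770 × 100 = 45.09%.
43.04 − 45.09 = -2.05 pp.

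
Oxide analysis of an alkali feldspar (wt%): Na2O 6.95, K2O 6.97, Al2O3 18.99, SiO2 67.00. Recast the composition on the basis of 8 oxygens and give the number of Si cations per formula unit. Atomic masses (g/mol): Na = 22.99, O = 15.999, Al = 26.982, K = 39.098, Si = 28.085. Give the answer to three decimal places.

2.999 Si apfu

Na2O: 6.95/61.979 = 0.11213 mol → 0.22426 mol Na, 0.11213 mol O.
K2O: 6.97/94.195 = 0.07400 mol → 0.14800 mol K, 0.07400 mol O.
Al2O3: 18.99/101.961 = 0.18625 mol → 0.37250 mol Al, 0.55875 mol O.
SiO2: 67.00/60.083 = 1.11512 mol → 1.11512 mol Si, 2.23024 mol O.
Total oxygen = 2.97512 mol. Normalization factor = 8/2.97512 = 2.68897.
Si per 8 O = 1.11512 × 2.68897 = 2.999.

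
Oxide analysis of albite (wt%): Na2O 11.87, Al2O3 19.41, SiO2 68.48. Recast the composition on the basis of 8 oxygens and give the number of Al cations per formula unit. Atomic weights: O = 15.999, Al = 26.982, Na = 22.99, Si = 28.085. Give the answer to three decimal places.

Na2O: 11.87/61.979 = 0.19152 mol → 0.38304 mol Na, 0.19152 mol O.
Al2O3: 19.41/101.961 = 0.19037 mol → 0.38074 mol Al, 0.57111 mol O.
SiO2: 68.48/60.083 = 1.13976 mol → 1.13976 mol Si, 2.27952 mol O.
Total oxygen = 3.04215 mol. Normalization factor = 8/3.04215 = 2.62972.
Al per 8 O = 0.38074 × 2.62972 = 1.001.

1.001 Al apfu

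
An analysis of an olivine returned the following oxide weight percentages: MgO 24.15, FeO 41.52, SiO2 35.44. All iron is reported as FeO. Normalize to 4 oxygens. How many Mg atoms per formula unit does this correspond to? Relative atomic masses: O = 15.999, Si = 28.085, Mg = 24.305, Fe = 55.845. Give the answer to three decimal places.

1.017 Mg apfu

MgO (M=40.304): mol = 0.59920; Mg = 0.59920, O = 0.59920.
FeO (M=71.844): mol = 0.57792; Fe = 0.57792, O = 0.57792.
SiO2 (M=60.083): mol = 0.58985; Si = 0.58985, O = 1.17970.
ΣO = 2.35682; factor = 4/ΣO = 1.69720.
Mg apfu = 0.59920 × 1.69720 = 1.017.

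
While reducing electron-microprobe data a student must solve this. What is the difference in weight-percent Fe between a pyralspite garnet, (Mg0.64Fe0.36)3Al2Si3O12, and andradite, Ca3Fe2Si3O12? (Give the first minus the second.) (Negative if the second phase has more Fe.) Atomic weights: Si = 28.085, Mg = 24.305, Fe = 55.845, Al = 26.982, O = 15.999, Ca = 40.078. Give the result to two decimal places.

-8.18 percentage points

M((Mg0.64Fe0.36)3Al2Si3O12) = 437.185 g/mol, so wt% Fe = 60.313/437.185 × 100 = 13.80%.
M(Ca3Fe2Si3O12) = 508.167 g/mol, so wt% Fe = 111.690/508.167 × 100 = 21.98%.
13.80 − 21.98 = -8.18 pp.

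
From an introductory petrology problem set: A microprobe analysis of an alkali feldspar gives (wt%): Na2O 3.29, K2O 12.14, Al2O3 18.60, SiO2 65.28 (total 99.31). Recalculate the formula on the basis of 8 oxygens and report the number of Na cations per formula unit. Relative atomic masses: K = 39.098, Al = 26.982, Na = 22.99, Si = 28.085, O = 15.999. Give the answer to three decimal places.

Na2O: 3.29/61.979 = 0.05308 mol → 0.10616 mol Na, 0.05308 mol O.
K2O: 12.14/94.195 = 0.12888 mol → 0.25776 mol K, 0.12888 mol O.
Al2O3: 18.60/101.961 = 0.18242 mol → 0.36484 mol Al, 0.54726 mol O.
SiO2: 65.28/60.083 = 1.08650 mol → 1.08650 mol Si, 2.17300 mol O.
Total oxygen = 2.90222 mol. Normalization factor = 8/2.90222 = 2.75651.
Na per 8 O = 0.10616 × 2.75651 = 0.293.

0.293 Na apfu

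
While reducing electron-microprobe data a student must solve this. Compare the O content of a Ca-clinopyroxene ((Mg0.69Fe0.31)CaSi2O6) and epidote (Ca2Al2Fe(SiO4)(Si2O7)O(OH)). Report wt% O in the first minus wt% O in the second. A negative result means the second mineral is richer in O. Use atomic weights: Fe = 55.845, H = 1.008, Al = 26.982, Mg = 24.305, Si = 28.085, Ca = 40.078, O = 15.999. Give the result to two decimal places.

-0.63 percentage points

O in (Mg0.69Fe0.31)CaSi2O6: molar mass 226.324 g/mol; 6×15.999 = 95.994 g → 42.41 wt%.
O in Ca2Al2Fe(SiO4)(Si2O7)O(OH): molar mass 483.215 g/mol; 13×15.999 = 207.987 g → 43.04 wt%.
Difference = 42.41 − 43.04 = -0.63 percentage points.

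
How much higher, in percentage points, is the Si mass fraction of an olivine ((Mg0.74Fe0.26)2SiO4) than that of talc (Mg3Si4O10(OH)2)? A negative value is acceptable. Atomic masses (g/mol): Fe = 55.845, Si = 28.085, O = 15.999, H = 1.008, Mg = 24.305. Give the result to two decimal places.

-11.74 percentage points

Si in (Mg0.74Fe0.26)2SiO4: molar mass 157.092 g/mol; 1×28.085 = 28.085 g → 17.88 wt%.
Si in Mg3Si4O10(OH)2: molar mass 379.259 g/mol; 4×28.085 = 112.340 g → 29.62 wt%.
Difference = 17.88 − 29.62 = -11.74 percentage points.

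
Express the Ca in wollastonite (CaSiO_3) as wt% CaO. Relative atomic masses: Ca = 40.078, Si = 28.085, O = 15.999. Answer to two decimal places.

48.28 wt%

Formula mass = 116.160 g/mol.
1 Ca → 1.0000 mol CaO per formula unit; M(CaO) = 56.077, so CaO mass = 56.077 g.
56.077/116.160 × 100 = 48.28 wt%.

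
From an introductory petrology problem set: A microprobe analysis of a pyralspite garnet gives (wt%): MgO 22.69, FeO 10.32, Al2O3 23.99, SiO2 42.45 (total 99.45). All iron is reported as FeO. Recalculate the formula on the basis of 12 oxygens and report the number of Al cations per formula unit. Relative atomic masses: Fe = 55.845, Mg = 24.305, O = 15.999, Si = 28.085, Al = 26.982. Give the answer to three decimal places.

MgO (M=40.304): mol = 0.56297; Mg = 0.56297, O = 0.56297.
FeO (M=71.844): mol = 0.14364; Fe = 0.14364, O = 0.14364.
Al2O3 (M=101.961): mol = 0.23529; Al = 0.47058, O = 0.70587.
SiO2 (M=60.083): mol = 0.70652; Si = 0.70652, O = 1.41304.
ΣO = 2.82552; factor = 12/ΣO = 4.24701.
Al apfu = 0.47058 × 4.24701 = 1.999.

1.999 Al apfu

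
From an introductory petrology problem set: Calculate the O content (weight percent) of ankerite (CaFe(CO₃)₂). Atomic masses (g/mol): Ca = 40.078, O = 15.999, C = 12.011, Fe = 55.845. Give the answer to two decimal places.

Formula mass = 1·40.078 + 1·55.845 + 2·12.011 + 6·15.999 = 215.939 g/mol, of which 95.994 g is O.
So O makes up 95.994/215.939 = 0.4445 of the mass, i.e. 44.45%.

44.45 weight percent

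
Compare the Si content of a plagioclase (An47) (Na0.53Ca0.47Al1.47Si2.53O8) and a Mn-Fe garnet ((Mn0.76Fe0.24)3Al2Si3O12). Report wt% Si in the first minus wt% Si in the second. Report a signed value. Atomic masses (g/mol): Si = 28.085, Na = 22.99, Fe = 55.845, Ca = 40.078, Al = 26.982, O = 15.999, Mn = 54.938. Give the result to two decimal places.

First mineral: 71.055 g Si in 269.732 g formula = 26.34 wt% Si.
Second mineral: 84.255 g Si in 495.674 g formula = 17.00 wt% Si.
26.34% − 17.00% gives a difference of 9.34 percentage points.

9.34 percentage points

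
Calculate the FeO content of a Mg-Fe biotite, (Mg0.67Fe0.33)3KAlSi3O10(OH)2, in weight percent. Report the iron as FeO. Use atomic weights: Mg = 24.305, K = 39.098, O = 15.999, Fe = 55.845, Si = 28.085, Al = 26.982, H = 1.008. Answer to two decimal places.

15.86 wt%

M((Mg0.67Fe0.33)3KAlSi3O10(OH)2) = 448.479 g/mol; M(FeO) = 71.844 g/mol.
Moles FeO per formula unit = 0.99 Fe ÷ 1 = 0.9900.
FeO fraction = (0.9900 × 71.844) / 448.479 = 71.126/448.479 = 0.1586.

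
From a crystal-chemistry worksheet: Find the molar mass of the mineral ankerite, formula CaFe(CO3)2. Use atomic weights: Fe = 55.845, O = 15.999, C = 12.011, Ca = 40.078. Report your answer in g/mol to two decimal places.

M = 1·40.078 + 1·55.845 + 2·12.011 + 6·15.999

215.94 g/mol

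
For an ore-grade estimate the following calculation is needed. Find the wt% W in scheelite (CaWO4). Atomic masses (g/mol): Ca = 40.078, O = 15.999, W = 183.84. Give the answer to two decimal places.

Molar mass of CaWO4: 1×40.078 + 1×183.84 + 4×15.999 = 287.914 g/mol.
Mass of W per formula unit: 1 × 183.84 = 183.840 g.
Weight fraction W = 183.840 / 287.914 = 0.6385.

63.85 wt%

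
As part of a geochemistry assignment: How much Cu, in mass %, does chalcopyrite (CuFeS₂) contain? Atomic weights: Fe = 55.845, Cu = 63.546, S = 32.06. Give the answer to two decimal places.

34.63 mass %

M(CuFeS₂) = 183.511 g/mol.
Cu contributes 1 × 63.546 = 63.546 g per mole.
63.546/183.511 = 0.3463 → 34.63%.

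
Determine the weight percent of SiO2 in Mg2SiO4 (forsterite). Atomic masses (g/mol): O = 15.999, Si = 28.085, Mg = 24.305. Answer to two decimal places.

Molar mass of Mg2SiO4 = 2*24.305 + 1*28.085 + 4*15.999 = 140.691 g/mol.
Each formula unit contains 1 Si, equivalent to 1/1 = 1.0000 mol SiO2.
M(SiO2) = 1×28.085 + 2×15.999 = 60.083 g/mol.
Mass of SiO2 per formula unit = 1.0000 × 60.083 = 60.083 g.
SiO2 wt% = 60.083 / 140.691 × 100 = 42.71%.

42.71 wt%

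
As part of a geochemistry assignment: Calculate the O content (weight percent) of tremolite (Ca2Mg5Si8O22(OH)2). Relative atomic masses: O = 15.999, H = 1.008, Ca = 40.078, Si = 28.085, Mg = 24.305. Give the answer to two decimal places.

47.27 weight percent

M(Ca2Mg5Si8O22(OH)2) = 812.353 g/mol.
O contributes 24 × 15.999 = 383.976 g per mole.
383.976/812.353 = 0.4727 → 47.27%.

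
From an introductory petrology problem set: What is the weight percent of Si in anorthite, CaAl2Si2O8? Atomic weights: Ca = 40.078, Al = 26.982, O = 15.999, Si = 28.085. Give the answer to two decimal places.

20.19 mass %

M(CaAl2Si2O8) = 278.204 g/mol.
Si contributes 2 × 28.085 = 56.170 g per mole.
56.170/278.204 = 0.2019 → 20.19%.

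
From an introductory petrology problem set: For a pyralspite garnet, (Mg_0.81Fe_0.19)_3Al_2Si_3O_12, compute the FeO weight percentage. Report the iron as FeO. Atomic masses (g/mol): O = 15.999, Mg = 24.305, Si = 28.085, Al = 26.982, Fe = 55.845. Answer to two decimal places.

9.72 wt%

Formula mass = 421.100 g/mol.
0.57 Fe → 0.5700 mol FeO per formula unit; M(FeO) = 71.844, so FeO mass = 40.951 g.
40.951/421.100 × 100 = 9.72 wt%.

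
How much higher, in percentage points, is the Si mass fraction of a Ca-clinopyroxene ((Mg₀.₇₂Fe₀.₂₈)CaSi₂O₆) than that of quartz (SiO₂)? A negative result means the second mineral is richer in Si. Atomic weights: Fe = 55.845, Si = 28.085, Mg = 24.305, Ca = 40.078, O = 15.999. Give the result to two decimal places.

M((Mg₀.₇₂Fe₀.₂₈)CaSi₂O₆) = 225.378 g/mol, so wt% Si = 56.170/225.378 × 100 = 24.92%.
M(SiO₂) = 60.083 g/mol, so wt% Si = 28.085/60.083 × 100 = 46.74%.
24.92 − 46.74 = -21.82 pp.

-21.82 percentage points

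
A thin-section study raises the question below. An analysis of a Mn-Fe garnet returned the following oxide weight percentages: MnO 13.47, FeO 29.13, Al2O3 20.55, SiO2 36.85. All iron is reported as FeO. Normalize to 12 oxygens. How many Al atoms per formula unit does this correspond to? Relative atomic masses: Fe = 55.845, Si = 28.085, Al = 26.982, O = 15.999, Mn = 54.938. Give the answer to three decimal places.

1.993 Al apfu

MnO: 13.47/70.937 = 0.18989 mol → 0.18989 mol Mn, 0.18989 mol O.
FeO: 29.13/71.844 = 0.40546 mol → 0.40546 mol Fe, 0.40546 mol O.
Al2O3: 20.55/101.961 = 0.20155 mol → 0.40310 mol Al, 0.60465 mol O.
SiO2: 36.85/60.083 = 0.61332 mol → 0.61332 mol Si, 1.22664 mol O.
Total oxygen = 2.42664 mol. Normalization factor = 12/2.42664 = 4.94511.
Al per 12 O = 0.40310 × 4.94511 = 1.993.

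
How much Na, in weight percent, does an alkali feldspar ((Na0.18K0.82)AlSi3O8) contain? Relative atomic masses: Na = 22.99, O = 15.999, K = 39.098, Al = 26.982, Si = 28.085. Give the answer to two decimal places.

1.50 weight percent

M((Na0.18K0.82)AlSi3O8) = 275.428 g/mol.
Na contributes 0.18 × 22.99 = 4.138 g per mole.
4.138/275.428 = 0.0150 → 1.50%.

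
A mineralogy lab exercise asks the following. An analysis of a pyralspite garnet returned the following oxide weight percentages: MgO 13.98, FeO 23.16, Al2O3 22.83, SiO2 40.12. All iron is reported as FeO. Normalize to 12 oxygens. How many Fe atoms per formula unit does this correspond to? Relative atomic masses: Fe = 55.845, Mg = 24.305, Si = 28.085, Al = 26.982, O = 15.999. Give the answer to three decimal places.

1.445 Fe apfu

13.98 wt% MgO ÷ 40.304 g/mol = 0.34686 mol, giving 0.34686 Mg and 0.34686 O.
23.16 wt% FeO ÷ 71.844 g/mol = 0.32237 mol, giving 0.32237 Fe and 0.32237 O.
22.83 wt% Al2O3 ÷ 101.961 g/mol = 0.22391 mol, giving 0.44782 Al and 0.67173 O.
40.12 wt% SiO2 ÷ 60.083 g/mol = 0.66774 mol, giving 0.66774 Si and 1.33548 O.
Oxygen sums to 2.67644; scaling by 12/2.67644 = 4.48357 puts the formula on 12 O.
Fe: 0.32237 × 4.48357 = 1.445 atoms per formula unit.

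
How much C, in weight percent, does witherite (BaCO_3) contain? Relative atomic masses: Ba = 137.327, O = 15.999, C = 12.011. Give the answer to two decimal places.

6.09 weight percent

Molar mass of BaCO_3: 1*137.327 + 1*12.011 + 3*15.999 = 197.335 g/mol.
Mass of C per formula unit: 1 × 12.011 = 12.011 g.
Weight fraction C = 12.011 / 197.335 = 0.0609.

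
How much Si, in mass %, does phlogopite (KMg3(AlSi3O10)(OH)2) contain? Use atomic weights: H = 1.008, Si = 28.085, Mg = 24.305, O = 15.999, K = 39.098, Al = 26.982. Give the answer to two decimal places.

20.19 mass %

Molar mass of KMg3(AlSi3O10)(OH)2: 1*39.098 + 3*24.305 + 1*26.982 + 3*28.085 + 12*15.999 + 2*1.008 = 417.254 g/mol.
Mass of Si per formula unit: 3 × 28.085 = 84.255 g.
Weight fraction Si = 84.255 / 417.254 = 0.2019.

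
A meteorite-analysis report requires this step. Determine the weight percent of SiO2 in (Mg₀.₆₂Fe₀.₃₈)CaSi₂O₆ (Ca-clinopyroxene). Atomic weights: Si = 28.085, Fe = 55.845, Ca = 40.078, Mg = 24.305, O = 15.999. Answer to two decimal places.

Molar mass of (Mg₀.₆₂Fe₀.₃₈)CaSi₂O₆ = 0.62·24.305 + 0.38·55.845 + 1·40.078 + 2·28.085 + 6·15.999 = 228.532 g/mol.
Each formula unit contains 2 Si, equivalent to 2/1 = 2.0000 mol SiO2.
M(SiO2) = 1×28.085 + 2×15.999 = 60.083 g/mol.
Mass of SiO2 per formula unit = 2.0000 × 60.083 = 120.166 g.
SiO2 wt% = 120.166 / 228.532 × 100 = 52.58%.

52.58 wt%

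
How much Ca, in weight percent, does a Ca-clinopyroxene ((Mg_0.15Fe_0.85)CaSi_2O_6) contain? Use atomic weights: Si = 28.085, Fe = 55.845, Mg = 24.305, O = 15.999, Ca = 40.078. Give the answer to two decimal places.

16.47 weight percent

M((Mg_0.15Fe_0.85)CaSi_2O_6) = 243.356 g/mol.
Ca contributes 1 × 40.078 = 40.078 g per mole.
40.078/243.356 = 0.1647 → 16.47%.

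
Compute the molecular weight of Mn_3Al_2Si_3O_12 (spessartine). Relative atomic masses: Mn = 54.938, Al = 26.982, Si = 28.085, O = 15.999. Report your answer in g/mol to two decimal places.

495.02 g/mol

M = 3*54.938 + 2*26.982 + 3*28.085 + 12*15.999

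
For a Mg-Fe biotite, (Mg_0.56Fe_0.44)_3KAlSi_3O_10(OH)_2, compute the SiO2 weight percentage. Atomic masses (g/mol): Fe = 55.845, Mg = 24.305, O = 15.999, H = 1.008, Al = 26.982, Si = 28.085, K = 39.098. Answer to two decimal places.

Molar mass of (Mg_0.56Fe_0.44)_3KAlSi_3O_10(OH)_2 = 1.68*24.305 + 1.32*55.845 + 1*39.098 + 1*26.982 + 3*28.085 + 12*15.999 + 2*1.008 = 458.887 g/mol.
Each formula unit contains 3 Si, equivalent to 3/1 = 3.0000 mol SiO2.
M(SiO2) = 1×28.085 + 2×15.999 = 60.083 g/mol.
Mass of SiO2 per formula unit = 3.0000 × 60.083 = 180.249 g.
SiO2 wt% = 180.249 / 458.887 × 100 = 39.28%.

39.28 wt%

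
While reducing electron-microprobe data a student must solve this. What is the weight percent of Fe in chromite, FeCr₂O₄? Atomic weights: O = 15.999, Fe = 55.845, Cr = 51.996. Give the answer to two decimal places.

M(FeCr₂O₄) = 223.833 g/mol.
Fe contributes 1 × 55.845 = 55.845 g per mole.
55.845/223.833 = 0.2495 → 24.95%.

24.95 wt%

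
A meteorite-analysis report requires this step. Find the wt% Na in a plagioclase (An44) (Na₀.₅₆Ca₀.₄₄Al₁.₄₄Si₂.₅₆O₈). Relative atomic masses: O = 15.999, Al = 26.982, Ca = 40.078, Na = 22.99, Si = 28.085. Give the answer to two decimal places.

Molar mass of Na₀.₅₆Ca₀.₄₄Al₁.₄₄Si₂.₅₆O₈: 0.56*22.99 + 0.44*40.078 + 1.44*26.982 + 2.56*28.085 + 8*15.999 = 269.252 g/mol.
Mass of Na per formula unit: 0.56 × 22.99 = 12.874 g.
Weight fraction Na = 12.874 / 269.252 = 0.0478.

4.78 weight percent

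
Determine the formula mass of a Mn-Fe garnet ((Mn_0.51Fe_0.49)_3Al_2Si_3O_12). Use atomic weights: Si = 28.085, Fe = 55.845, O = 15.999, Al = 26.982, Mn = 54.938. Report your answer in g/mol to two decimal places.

The formula mass is the sum 1.53×54.938 + 1.47×55.845 + 2×26.982 + 3×28.085 + 12×15.999.

496.35 g/mol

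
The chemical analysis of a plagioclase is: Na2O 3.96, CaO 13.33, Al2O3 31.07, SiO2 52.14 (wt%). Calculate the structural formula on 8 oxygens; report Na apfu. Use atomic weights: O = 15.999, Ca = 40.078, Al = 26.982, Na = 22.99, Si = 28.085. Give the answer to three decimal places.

0.346 Na apfu

Na2O: 3.96/61.979 = 0.06389 mol → 0.12778 mol Na, 0.06389 mol O.
CaO: 13.33/56.077 = 0.23771 mol → 0.23771 mol Ca, 0.23771 mol O.
Al2O3: 31.07/101.961 = 0.30472 mol → 0.60944 mol Al, 0.91416 mol O.
SiO2: 52.14/60.083 = 0.86780 mol → 0.86780 mol Si, 1.73560 mol O.
Total oxygen = 2.95136 mol. Normalization factor = 8/2.95136 = 2.71061.
Na per 8 O = 0.12778 × 2.71061 = 0.346.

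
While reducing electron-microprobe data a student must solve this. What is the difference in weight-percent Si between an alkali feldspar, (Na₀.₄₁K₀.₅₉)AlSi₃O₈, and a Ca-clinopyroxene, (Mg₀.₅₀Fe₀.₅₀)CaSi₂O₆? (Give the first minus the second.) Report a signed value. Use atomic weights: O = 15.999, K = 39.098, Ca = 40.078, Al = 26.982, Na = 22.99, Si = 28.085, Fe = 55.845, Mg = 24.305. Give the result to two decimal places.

First mineral: 84.255 g Si in 271.723 g formula = 31.01 wt% Si.
Second mineral: 56.170 g Si in 232.317 g formula = 24.18 wt% Si.
31.01% − 24.18% gives a difference of 6.83 percentage points.

6.83 percentage points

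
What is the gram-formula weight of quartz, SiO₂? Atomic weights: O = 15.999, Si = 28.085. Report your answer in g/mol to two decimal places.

Si: 1 × 28.085 = 28.0850
O: 2 × 15.999 = 31.9980
Summing the contributions gives the formula mass.

60.08 g/mol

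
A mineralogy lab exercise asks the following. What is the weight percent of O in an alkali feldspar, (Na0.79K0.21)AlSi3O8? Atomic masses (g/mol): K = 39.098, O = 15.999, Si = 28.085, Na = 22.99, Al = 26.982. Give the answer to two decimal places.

Formula mass = 0.79*22.99 + 0.21*39.098 + 1*26.982 + 3*28.085 + 8*15.999 = 265.602 g/mol, of which 127.992 g is O.
So O makes up 127.992/265.602 = 0.4819 of the mass, i.e. 48.19%.

48.19 wt%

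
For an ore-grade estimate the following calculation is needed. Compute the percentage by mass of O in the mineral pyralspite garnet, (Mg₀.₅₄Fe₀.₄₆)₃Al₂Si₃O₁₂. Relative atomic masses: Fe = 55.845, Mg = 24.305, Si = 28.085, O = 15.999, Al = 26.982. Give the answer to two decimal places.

Formula mass = 1.62×24.305 + 1.38×55.845 + 2×26.982 + 3×28.085 + 12×15.999 = 446.647 g/mol, of which 191.988 g is O.
So O makes up 191.988/446.647 = 0.4298 of the mass, i.e. 42.98%.

42.98 wt%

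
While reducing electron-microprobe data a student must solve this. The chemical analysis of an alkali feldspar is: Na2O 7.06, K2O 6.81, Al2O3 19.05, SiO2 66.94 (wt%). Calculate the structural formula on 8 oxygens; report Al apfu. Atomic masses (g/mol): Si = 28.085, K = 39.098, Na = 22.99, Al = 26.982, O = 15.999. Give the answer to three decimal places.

1.005 Al apfu

Na2O (M=61.979): mol = 0.11391; Na = 0.22782, O = 0.11391.
K2O (M=94.195): mol = 0.07230; K = 0.14460, O = 0.07230.
Al2O3 (M=101.961): mol = 0.18684; Al = 0.37368, O = 0.56052.
SiO2 (M=60.083): mol = 1.11413; Si = 1.11413, O = 2.22826.
ΣO = 2.97499; factor = 8/ΣO = 2.68908.
Al apfu = 0.37368 × 2.68908 = 1.005.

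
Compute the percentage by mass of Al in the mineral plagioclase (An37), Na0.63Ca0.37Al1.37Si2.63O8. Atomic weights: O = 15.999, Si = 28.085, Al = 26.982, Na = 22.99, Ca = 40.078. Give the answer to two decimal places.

Formula mass = 0.63*22.99 + 0.37*40.078 + 1.37*26.982 + 2.63*28.085 + 8*15.999 = 268.133 g/mol, of which 36.965 g is Al.
So Al makes up 36.965/268.133 = 0.1379 of the mass, i.e. 13.79%.

13.79 wt%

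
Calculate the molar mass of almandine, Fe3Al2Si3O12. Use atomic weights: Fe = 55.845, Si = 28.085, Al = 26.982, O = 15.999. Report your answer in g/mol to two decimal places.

Fe: 3 × 55.845 = 167.5350
Al: 2 × 26.982 = 53.9640
Si: 3 × 28.085 = 84.2550
O: 12 × 15.999 = 191.9880
Summing the contributions gives the formula mass.

497.74 g/mol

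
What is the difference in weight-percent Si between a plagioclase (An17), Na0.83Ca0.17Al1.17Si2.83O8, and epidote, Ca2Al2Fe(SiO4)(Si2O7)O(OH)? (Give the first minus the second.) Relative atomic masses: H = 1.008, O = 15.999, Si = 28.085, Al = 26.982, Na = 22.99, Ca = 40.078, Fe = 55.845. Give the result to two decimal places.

12.56 percentage points

First mineral: 79.481 g Si in 264.936 g formula = 30.00 wt% Si.
Second mineral: 84.255 g Si in 483.215 g formula = 17.44 wt% Si.
30.00% − 17.44% gives a difference of 12.56 percentage points.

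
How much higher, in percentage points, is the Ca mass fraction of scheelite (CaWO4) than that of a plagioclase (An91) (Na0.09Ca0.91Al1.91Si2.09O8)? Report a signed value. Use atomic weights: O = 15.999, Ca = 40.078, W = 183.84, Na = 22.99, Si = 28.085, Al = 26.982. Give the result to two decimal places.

M(CaWO4) = 287.914 g/mol, so wt% Ca = 40.078/287.914 × 100 = 13.92%.
M(Na0.09Ca0.91Al1.91Si2.09O8) = 276.765 g/mol, so wt% Ca = 36.471/276.765 × 100 = 13.18%.
13.92 − 13.18 = 0.74 pp.

0.74 percentage points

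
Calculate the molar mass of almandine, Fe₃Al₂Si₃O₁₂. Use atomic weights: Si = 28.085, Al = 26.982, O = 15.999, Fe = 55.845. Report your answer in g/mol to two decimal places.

497.74 g/mol

M = 3·55.845 + 2·26.982 + 3·28.085 + 12·15.999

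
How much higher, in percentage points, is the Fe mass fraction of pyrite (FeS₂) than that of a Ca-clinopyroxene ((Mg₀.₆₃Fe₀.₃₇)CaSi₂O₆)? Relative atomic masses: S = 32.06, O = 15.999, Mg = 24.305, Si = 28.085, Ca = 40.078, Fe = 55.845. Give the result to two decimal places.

Fe in FeS₂: molar mass 119.965 g/mol; 1×55.845 = 55.845 g → 46.55 wt%.
Fe in (Mg₀.₆₃Fe₀.₃₇)CaSi₂O₆: molar mass 228.217 g/mol; 0.37×55.845 = 20.663 g → 9.05 wt%.
Difference = 46.55 − 9.05 = 37.50 percentage points.

37.50 percentage points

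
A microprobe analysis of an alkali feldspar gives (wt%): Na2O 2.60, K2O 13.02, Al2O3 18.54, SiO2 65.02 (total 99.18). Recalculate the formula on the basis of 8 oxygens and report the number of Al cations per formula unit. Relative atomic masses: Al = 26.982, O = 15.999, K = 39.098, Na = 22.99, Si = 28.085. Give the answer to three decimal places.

1.007 Al apfu

2.60 wt% Na2O ÷ 61.979 g/mol = 0.04195 mol, giving 0.08390 Na and 0.04195 O.
13.02 wt% K2O ÷ 94.195 g/mol = 0.13822 mol, giving 0.27644 K and 0.13822 O.
18.54 wt% Al2O3 ÷ 101.961 g/mol = 0.18183 mol, giving 0.36366 Al and 0.54549 O.
65.02 wt% SiO2 ÷ 60.083 g/mol = 1.08217 mol, giving 1.08217 Si and 2.16434 O.
Oxygen sums to 2.89000; scaling by 8/2.89000 = 2.76817 puts the formula on 8 O.
Al: 0.36366 × 2.76817 = 1.007 atoms per formula unit.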